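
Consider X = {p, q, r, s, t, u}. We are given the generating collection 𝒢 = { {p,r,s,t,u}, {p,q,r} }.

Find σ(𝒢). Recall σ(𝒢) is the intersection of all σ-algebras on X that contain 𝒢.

Take S₀ = 𝒢 ∪ {∅, X} = { ∅, {p,q,r}, {p,r,s,t,u}, X }.
Iteration 1: +2 →
  {q}  = ᶜ of {p,r,s,t,u}
  {s,t,u}  = ᶜ of {p,q,r}
Iteration 2: 1 new —
  {q,s,t,u}  = {q} ∪ {s,t,u}
Iteration 3 (1 new):
  {p,r}  = ᶜ of {q,s,t,u}
After Iteration 4 the family is unchanged; done.

Hence σ(𝒢) has 8 members: { ∅, {q}, {p,r}, {p,q,r}, {s,t,u}, {q,s,t,u}, {p,r,s,t,u}, X }.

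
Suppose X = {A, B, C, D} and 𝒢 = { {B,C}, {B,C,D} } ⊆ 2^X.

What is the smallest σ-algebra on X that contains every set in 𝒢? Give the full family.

Take S₀ = 𝒢 ∪ {∅, X} = { {}, {B,C}, {B,C,D}, X }.
Step 1 (2 new):
  {A}  = {B,C,D}ᶜ
  {A,D}  = {B,C}ᶜ
  [6 total]
Step 2: +1 →
  {A,B,C}  = {B,C} ∪ {A}
  [7 total]
Step 3 (1 new):
  {D}  = {A,B,C}ᶜ
  [8 total]
Step 4: stable.

σ(𝒢) = { {}, {A}, {D}, {A,D}, {B,C}, {A,B,C}, {B,C,D}, X }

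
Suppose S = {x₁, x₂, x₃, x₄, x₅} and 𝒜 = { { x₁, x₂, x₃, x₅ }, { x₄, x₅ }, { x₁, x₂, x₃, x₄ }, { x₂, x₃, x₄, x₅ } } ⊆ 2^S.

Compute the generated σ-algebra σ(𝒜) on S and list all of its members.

σ(𝒜) = { ∅, { x₁ }, { x₄ }, { x₅ }, { x₁, x₄ }, { x₁, x₅ }, { x₂, x₃ }, { x₄, x₅ }, { x₁, x₂, x₃ }, { x₁, x₄, x₅ }, { x₂, x₃, x₄ }, { x₂, x₃, x₅ }, { x₁, x₂, x₃, x₄ }, { x₁, x₂, x₃, x₅ }, { x₂, x₃, x₄, x₅ }, S }

Derivation:
Seed the family with 𝒜 together with ∅ and S: { ∅, { x₄, x₅ }, { x₁, x₂, x₃, x₄ }, { x₁, x₂, x₃, x₅ }, { x₂, x₃, x₄, x₅ }, S }.
Round 1: +4 →
  { x₁ }  = { x₂, x₃, x₄, x₅ }ᶜ
  { x₄ }  = { x₁, x₂, x₃, x₅ }ᶜ
  { x₅ }  = { x₁, x₂, x₃, x₄ }ᶜ
  { x₁, x₂, x₃ }  = { x₄, x₅ }ᶜ
Round 2 adds 3:
  { x₁, x₄ }  = { x₄ } ∪ { x₁ }
  { x₁, x₅ }  = { x₅ } ∪ { x₁ }
  { x₁, x₄, x₅ }  = { x₄, x₅ } ∪ { x₁ }
Round 3. New:
  { x₂, x₃ }  = { x₁, x₄, x₅ }ᶜ
  { x₂, x₃, x₄ }  = { x₁, x₅ }ᶜ
  { x₂, x₃, x₅ }  = { x₁, x₄ }ᶜ
Round 4: closed — nothing new.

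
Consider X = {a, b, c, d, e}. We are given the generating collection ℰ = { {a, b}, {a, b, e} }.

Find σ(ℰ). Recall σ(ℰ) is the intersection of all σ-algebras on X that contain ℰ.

Begin from { {}, {a, b}, {a, b, e}, X } (that is, ℰ plus ∅ and X).
Pass 1 (2 new):
  {c, d}  = complement {a, b, e}
  {c, d, e}  = complement {a, b}
  (now 6)
Pass 2: 1 new —
  {a, b, c, d}  = {c, d} ∪ {a, b}
  (now 7)
Pass 3: +1 →
  {e}  = complement {a, b, c, d}
  (now 8)
Pass 4 adds nothing — fixpoint reached.

σ(ℰ) = { {}, {e}, {a, b}, {c, d}, {a, b, e}, {c, d, e}, {a, b, c, d}, X }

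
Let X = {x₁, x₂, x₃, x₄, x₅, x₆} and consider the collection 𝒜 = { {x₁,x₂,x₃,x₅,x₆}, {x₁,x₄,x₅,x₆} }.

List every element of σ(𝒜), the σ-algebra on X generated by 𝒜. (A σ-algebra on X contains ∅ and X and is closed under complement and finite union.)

Seed the family with 𝒜 together with ∅ and X: { ∅, {x₁,x₄,x₅,x₆}, {x₁,x₂,x₃,x₅,x₆}, X }.
Iteration 1 adds 2:
  {x₄}  = {x₁,x₂,x₃,x₅,x₆}ᶜ
  {x₂,x₃}  = {x₁,x₄,x₅,x₆}ᶜ
  (now 6)
Iteration 2: +1 →
  {x₂,x₃,x₄}  = {x₂,x₃} ∪ {x₄}
  (now 7)
Iteration 3 adds 1:
  {x₁,x₅,x₆}  = {x₂,x₃,x₄}ᶜ
  (now 8)
Iteration 4: no new sets; the family is a σ-algebra.

Therefore σ(𝒜) = { ∅, {x₄}, {x₂,x₃}, {x₁,x₅,x₆}, {x₂,x₃,x₄}, {x₁,x₄,x₅,x₆}, {x₁,x₂,x₃,x₅,x₆}, X } (|σ(𝒜)| = 8).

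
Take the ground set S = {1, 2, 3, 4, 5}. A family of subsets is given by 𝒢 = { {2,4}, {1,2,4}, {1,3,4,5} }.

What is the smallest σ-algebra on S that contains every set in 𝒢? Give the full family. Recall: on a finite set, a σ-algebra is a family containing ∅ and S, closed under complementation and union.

Begin from { ∅, {2,4}, {1,2,4}, {1,3,4,5}, S } (that is, 𝒢 plus ∅ and S).
Pass 1: +3 →
  {2}  = ᶜ of {1,3,4,5}
  {3,5}  = ᶜ of {1,2,4}
  {1,3,5}  = ᶜ of {2,4}
Pass 2. New:
  {2,3,5}  = {2} ∪ {3,5}
  {1,2,3,5}  = {1,3,5} ∪ {2}
  {2,3,4,5}  = {3,5} ∪ {2,4}
Pass 3: 3 new —
  {1}  = ᶜ of {2,3,4,5}
  {4}  = ᶜ of {1,2,3,5}
  {1,4}  = ᶜ of {2,3,5}
Pass 4: +2 →
  {1,2}  = {2} ∪ {1}
  {3,4,5}  = {4} ∪ {3,5}
Pass 5: stable.

Hence σ(𝒢) has 16 members: { ∅, {1}, {2}, {4}, {1,2}, {1,4}, {2,4}, {3,5}, {1,2,4}, {1,3,5}, {2,3,5}, {3,4,5}, {1,2,3,5}, {1,3,4,5}, {2,3,4,5}, S }.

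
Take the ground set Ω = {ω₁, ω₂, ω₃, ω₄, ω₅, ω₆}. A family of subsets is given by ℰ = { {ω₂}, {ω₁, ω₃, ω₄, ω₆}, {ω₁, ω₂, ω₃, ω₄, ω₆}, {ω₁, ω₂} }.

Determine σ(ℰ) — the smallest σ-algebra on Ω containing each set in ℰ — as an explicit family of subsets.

Answer: σ(ℰ) = { ∅, {ω₁}, {ω₂}, {ω₅}, {ω₁, ω₂}, {ω₁, ω₅}, {ω₂, ω₅}, {ω₁, ω₂, ω₅}, {ω₃, ω₄, ω₆}, {ω₁, ω₃, ω₄, ω₆}, {ω₂, ω₃, ω₄, ω₆}, {ω₃, ω₄, ω₅, ω₆}, {ω₁, ω₂, ω₃, ω₄, ω₆}, {ω₁, ω₃, ω₄, ω₅, ω₆}, {ω₂, ω₃, ω₄, ω₅, ω₆}, Ω }

Derivation:
Begin from { ∅, {ω₂}, {ω₁, ω₂}, {ω₁, ω₃, ω₄, ω₆}, {ω₁, ω₂, ω₃, ω₄, ω₆}, Ω } (that is, ℰ plus ∅ and Ω).
Round 1 (4 new):
  {ω₅}  = {ω₁, ω₂, ω₃, ω₄, ω₆}ᶜ
  {ω₂, ω₅}  = {ω₁, ω₃, ω₄, ω₆}ᶜ
  {ω₃, ω₄, ω₅, ω₆}  = {ω₁, ω₂}ᶜ
  {ω₁, ω₃, ω₄, ω₅, ω₆}  = {ω₂}ᶜ
  |family| = 10
Round 2 (2 new):
  {ω₁, ω₂, ω₅}  = {ω₂, ω₅} ∪ {ω₁, ω₂}
  {ω₂, ω₃, ω₄, ω₅, ω₆}  = {ω₂, ω₅} ∪ {ω₃, ω₄, ω₅, ω₆}
  |family| = 12
Round 3: +2 →
  {ω₁}  = {ω₂, ω₃, ω₄, ω₅, ω₆}ᶜ
  {ω₃, ω₄, ω₆}  = {ω₁, ω₂, ω₅}ᶜ
  |family| = 14
Round 4: +2 →
  {ω₁, ω₅}  = {ω₅} ∪ {ω₁}
  {ω₂, ω₃, ω₄, ω₆}  = {ω₂} ∪ {ω₃, ω₄, ω₆}
  |family| = 16
Round 5 adds nothing — fixpoint reached.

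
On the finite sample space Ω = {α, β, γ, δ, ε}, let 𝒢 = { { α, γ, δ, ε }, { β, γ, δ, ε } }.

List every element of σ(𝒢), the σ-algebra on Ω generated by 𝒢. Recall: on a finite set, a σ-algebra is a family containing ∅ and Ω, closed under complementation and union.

σ(𝒢) (8 sets): { {  }, { α }, { β }, { α, β }, { γ, δ, ε }, { α, γ, δ, ε }, { β, γ, δ, ε }, Ω }

Check:
Start: 𝒢 ∪ {∅, Ω} = { {  }, { α, γ, δ, ε }, { β, γ, δ, ε }, Ω }.
Step 1 (2 new):
  { α }  = Ω∖{ β, γ, δ, ε }
  { β }  = Ω∖{ α, γ, δ, ε }
  |family| = 6
Step 2. New:
  { α, β }  = { β } ∪ { α }
  |family| = 7
Step 3 adds 1:
  { γ, δ, ε }  = Ω∖{ α, β }
  |family| = 8
Step 4: no new sets; the family is a σ-algebra.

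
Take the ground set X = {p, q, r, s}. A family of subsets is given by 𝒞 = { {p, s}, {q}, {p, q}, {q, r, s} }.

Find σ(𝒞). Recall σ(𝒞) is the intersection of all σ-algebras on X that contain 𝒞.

σ(𝒞) = { {}, {p}, {q}, {r}, {s}, {p, q}, {p, r}, {p, s}, {q, r}, {q, s}, {r, s}, {p, q, r}, {p, q, s}, {p, r, s}, {q, r, s}, X }

Working:
Begin from { {}, {q}, {p, q}, {p, s}, {q, r, s}, X } (that is, 𝒞 plus ∅ and X).
Iteration 1: +5 →
  {p}  = X∖{q, r, s}
  {q, r}  = X∖{p, s}
  {r, s}  = X∖{p, q}
  {p, q, s}  = {p, s} ∪ {p, q}
  {p, r, s}  = X∖{q}
  |family| = 11
Iteration 2 adds 2:
  {r}  = X∖{p, q, s}
  {p, q, r}  = {p, q} ∪ {q, r}
  |family| = 13
Iteration 3: 2 new —
  {s}  = X∖{p, q, r}
  {p, r}  = {r} ∪ {p}
  |family| = 15
Iteration 4 adds 1:
  {q, s}  = X∖{p, r}
  |family| = 16
After Iteration 5 the family is unchanged; done.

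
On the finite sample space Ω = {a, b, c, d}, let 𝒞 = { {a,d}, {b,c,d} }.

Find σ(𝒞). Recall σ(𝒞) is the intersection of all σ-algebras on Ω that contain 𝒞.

σ(𝒞) = { {}, {a}, {d}, {a,d}, {b,c}, {a,b,c}, {b,c,d}, Ω }

Trace:
Begin from { {}, {a,d}, {b,c,d}, Ω } (that is, 𝒞 plus ∅ and Ω).
Step 1: +2 →
  {a}  = Ω∖{b,c,d}
  {b,c}  = Ω∖{a,d}
  — 6 sets.
Step 2. New:
  {a,b,c}  = {b,c} ∪ {a}
  — 7 sets.
Step 3: 1 new —
  {d}  = Ω∖{a,b,c}
  — 8 sets.
Step 4: no new sets; the family is a σ-algebra.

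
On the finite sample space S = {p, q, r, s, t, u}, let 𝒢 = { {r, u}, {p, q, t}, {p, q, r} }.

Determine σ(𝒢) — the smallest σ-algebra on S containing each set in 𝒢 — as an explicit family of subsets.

Answer: σ(𝒢) = { {}, {r}, {s}, {t}, {u}, {p, q}, {r, s}, {r, t}, {r, u}, {s, t}, {s, u}, {t, u}, {p, q, r}, {p, q, s}, {p, q, t}, {p, q, u}, {r, s, t}, {r, s, u}, {r, t, u}, {s, t, u}, {p, q, r, s}, {p, q, r, t}, {p, q, r, u}, {p, q, s, t}, {p, q, s, u}, {p, q, t, u}, {r, s, t, u}, {p, q, r, s, t}, {p, q, r, s, u}, {p, q, r, t, u}, {p, q, s, t, u}, S }

Trace:
Seed the family with 𝒢 together with ∅ and S: { {}, {r, u}, {p, q, r}, {p, q, t}, S }.
Pass 1. New:
  {r, s, u}  = S∖{p, q, t}
  {s, t, u}  = S∖{p, q, r}
  {p, q, r, t}  = {p, q, t} ∪ {p, q, r}
  {p, q, r, u}  = {p, q, r} ∪ {r, u}
  {p, q, s, t}  = S∖{r, u}
  {p, q, r, t, u}  = {p, q, t} ∪ {r, u}
  — 11 sets.
Pass 2: 7 new —
  {s}  = S∖{p, q, r, t, u}
  {s, t}  = S∖{p, q, r, u}
  {s, u}  = S∖{p, q, r, t}
  {r, s, t, u}  = {r, u} ∪ {s, t, u}
  {p, q, r, s, t}  = {p, q, r} ∪ {p, q, s, t}
  {p, q, r, s, u}  = {p, q, r} ∪ {r, s, u}
  {p, q, s, t, u}  = {p, q, s, t} ∪ {s, t, u}
  — 18 sets.
Pass 3 (5 new):
  {r}  = S∖{p, q, s, t, u}
  {t}  = S∖{p, q, r, s, u}
  {u}  = S∖{p, q, r, s, t}
  {p, q}  = S∖{r, s, t, u}
  {p, q, r, s}  = {p, q, r} ∪ {s}
  — 23 sets.
Pass 4. New:
  {r, s}  = {r} ∪ {s}
  {r, t}  = {t} ∪ {r}
  {t, u}  = S∖{p, q, r, s}
  {p, q, s}  = {p, q} ∪ {s}
  {p, q, u}  = {p, q} ∪ {u}
  {r, s, t}  = {s, t} ∪ {r}
  {r, t, u}  = {t} ∪ {r, u}
  {p, q, s, u}  = {p, q} ∪ {s, u}
  {p, q, t, u}  = {u} ∪ {p, q, t}
  — 32 sets.
Pass 5: closed — nothing new.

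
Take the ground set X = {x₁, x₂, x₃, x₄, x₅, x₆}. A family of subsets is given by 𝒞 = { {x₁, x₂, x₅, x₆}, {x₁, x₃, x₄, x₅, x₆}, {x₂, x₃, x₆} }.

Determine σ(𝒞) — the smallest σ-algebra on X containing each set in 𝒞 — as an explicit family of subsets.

Seed the family with 𝒞 together with ∅ and X: { ∅, {x₂, x₃, x₆}, {x₁, x₂, x₅, x₆}, {x₁, x₃, x₄, x₅, x₆}, X }.
Round 1: +4 →
  {x₂}  = complement {x₁, x₃, x₄, x₅, x₆}
  {x₃, x₄}  = complement {x₁, x₂, x₅, x₆}
  {x₁, x₄, x₅}  = complement {x₂, x₃, x₆}
  {x₁, x₂, x₃, x₅, x₆}  = {x₂, x₃, x₆} ∪ {x₁, x₂, x₅, x₆}
  — 9 sets.
Round 2 (6 new):
  {x₄}  = complement {x₁, x₂, x₃, x₅, x₆}
  {x₂, x₃, x₄}  = {x₃, x₄} ∪ {x₂}
  {x₁, x₂, x₄, x₅}  = {x₁, x₄, x₅} ∪ {x₂}
  {x₁, x₃, x₄, x₅}  = {x₁, x₄, x₅} ∪ {x₃, x₄}
  {x₂, x₃, x₄, x₆}  = {x₃, x₄} ∪ {x₂, x₃, x₆}
  {x₁, x₂, x₄, x₅, x₆}  = {x₁, x₄, x₅} ∪ {x₁, x₂, x₅, x₆}
  — 15 sets.
Round 3 (7 new):
  {x₃}  = complement {x₁, x₂, x₄, x₅, x₆}
  {x₁, x₅}  = complement {x₂, x₃, x₄, x₆}
  {x₂, x₄}  = {x₄} ∪ {x₂}
  {x₂, x₆}  = complement {x₁, x₃, x₄, x₅}
  {x₃, x₆}  = complement {x₁, x₂, x₄, x₅}
  {x₁, x₅, x₆}  = complement {x₂, x₃, x₄}
  {x₁, x₂, x₃, x₄, x₅}  = {x₁, x₄, x₅} ∪ {x₂, x₃, x₄}
  — 22 sets.
Round 4: 8 new —
  {x₆}  = complement {x₁, x₂, x₃, x₄, x₅}
  {x₂, x₃}  = {x₂} ∪ {x₃}
  {x₁, x₂, x₅}  = {x₂} ∪ {x₁, x₅}
  {x₁, x₃, x₅}  = {x₁, x₅} ∪ {x₃}
  {x₂, x₄, x₆}  = {x₂, x₄} ∪ {x₂, x₆}
  {x₃, x₄, x₆}  = {x₃, x₄} ∪ {x₃, x₆}
  {x₁, x₃, x₅, x₆}  = complement {x₂, x₄}
  {x₁, x₄, x₅, x₆}  = {x₁, x₅, x₆} ∪ {x₁, x₄, x₅}
  — 30 sets.
Round 5: +2 →
  {x₄, x₆}  = {x₆} ∪ {x₄}
  {x₁, x₂, x₃, x₅}  = {x₂} ∪ {x₁, x₃, x₅}
  — 32 sets.
Round 6: already closed under ᶜ and ∪.

|σ(𝒞)| = 32.  σ(𝒞) = { ∅, {x₂}, {x₃}, {x₄}, {x₆}, {x₁, x₅}, {x₂, x₃}, {x₂, x₄}, {x₂, x₆}, {x₃, x₄}, {x₃, x₆}, {x₄, x₆}, {x₁, x₂, x₅}, {x₁, x₃, x₅}, {x₁, x₄, x₅}, {x₁, x₅, x₆}, {x₂, x₃, x₄}, {x₂, x₃, x₆}, {x₂, x₄, x₆}, {x₃, x₄, x₆}, {x₁, x₂, x₃, x₅}, {x₁, x₂, x₄, x₅}, {x₁, x₂, x₅, x₆}, {x₁, x₃, x₄, x₅}, {x₁, x₃, x₅, x₆}, {x₁, x₄, x₅, x₆}, {x₂, x₃, x₄, x₆}, {x₁, x₂, x₃, x₄, x₅}, {x₁, x₂, x₃, x₅, x₆}, {x₁, x₂, x₄, x₅, x₆}, {x₁, x₃, x₄, x₅, x₆}, X }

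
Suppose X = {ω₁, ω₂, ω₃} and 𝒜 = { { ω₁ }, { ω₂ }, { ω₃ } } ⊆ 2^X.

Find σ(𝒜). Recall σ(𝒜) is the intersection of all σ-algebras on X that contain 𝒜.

Start: 𝒜 ∪ {∅, X} = { ∅, { ω₁ }, { ω₂ }, { ω₃ }, X }.
Round 1: 3 new —
  { ω₁, ω₂ }  = { ω₃ }ᶜ
  { ω₁, ω₃ }  = { ω₂ }ᶜ
  { ω₂, ω₃ }  = { ω₁ }ᶜ
  |family| = 8
Round 2: no new sets; the family is a σ-algebra.

σ(𝒜) = { ∅, { ω₁ }, { ω₂ }, { ω₃ }, { ω₁, ω₂ }, { ω₁, ω₃ }, { ω₂, ω₃ }, X }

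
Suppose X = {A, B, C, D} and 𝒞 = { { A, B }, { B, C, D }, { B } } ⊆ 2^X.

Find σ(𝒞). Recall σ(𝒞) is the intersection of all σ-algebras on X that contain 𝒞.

Initial family (5 sets): { {}, { B }, { A, B }, { B, C, D }, X }.
Pass 1: +3 →
  { A }  = X∖{ B, C, D }
  { C, D }  = X∖{ A, B }
  { A, C, D }  = X∖{ B }
  (now 8)
Pass 2: no new sets; the family is a σ-algebra.

Therefore σ(𝒞) = { {}, { A }, { B }, { A, B }, { C, D }, { A, C, D }, { B, C, D }, X } (|σ(𝒞)| = 8).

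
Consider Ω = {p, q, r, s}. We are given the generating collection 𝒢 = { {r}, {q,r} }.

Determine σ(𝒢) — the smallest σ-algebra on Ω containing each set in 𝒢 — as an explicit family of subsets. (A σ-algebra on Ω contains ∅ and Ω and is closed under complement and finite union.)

Initial family (4 sets): { ∅, {r}, {q,r}, Ω }.
Step 1: 2 new —
  {p,s}  = Ω∖{q,r}
  {p,q,s}  = Ω∖{r}
  — 6 sets.
Step 2 (1 new):
  {p,r,s}  = {r} ∪ {p,s}
  — 7 sets.
Step 3: +1 →
  {q}  = Ω∖{p,r,s}
  — 8 sets.
Step 4: no new sets; the family is a σ-algebra.

Therefore σ(𝒢) = { ∅, {q}, {r}, {p,s}, {q,r}, {p,q,s}, {p,r,s}, Ω } (|σ(𝒢)| = 8).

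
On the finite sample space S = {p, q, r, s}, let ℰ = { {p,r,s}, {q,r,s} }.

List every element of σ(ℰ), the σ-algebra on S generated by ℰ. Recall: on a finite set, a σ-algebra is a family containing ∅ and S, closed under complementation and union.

σ(ℰ) = { ∅, {p}, {q}, {p,q}, {r,s}, {p,r,s}, {q,r,s}, S }

Working:
Begin from { ∅, {p,r,s}, {q,r,s}, S } (that is, ℰ plus ∅ and S).
Round 1. New:
  {p}  = complement {q,r,s}
  {q}  = complement {p,r,s}
  |family| = 6
Round 2. New:
  {p,q}  = {q} ∪ {p}
  |family| = 7
Round 3 adds 1:
  {r,s}  = complement {p,q}
  |family| = 8
Round 4: closed — nothing new.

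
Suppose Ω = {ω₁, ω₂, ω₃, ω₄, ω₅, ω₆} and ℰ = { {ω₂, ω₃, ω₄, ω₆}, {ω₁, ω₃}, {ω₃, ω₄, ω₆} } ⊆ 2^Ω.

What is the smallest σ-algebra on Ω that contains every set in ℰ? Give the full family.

Take S₀ = ℰ ∪ {∅, Ω} = { ∅, {ω₁, ω₃}, {ω₃, ω₄, ω₆}, {ω₂, ω₃, ω₄, ω₆}, Ω }.
Round 1 adds 5:
  {ω₁, ω₅}  = ᶜ of {ω₂, ω₃, ω₄, ω₆}
  {ω₁, ω₂, ω₅}  = ᶜ of {ω₃, ω₄, ω₆}
  {ω₁, ω₃, ω₄, ω₆}  = {ω₁, ω₃} ∪ {ω₃, ω₄, ω₆}
  {ω₂, ω₄, ω₅, ω₆}  = ᶜ of {ω₁, ω₃}
  {ω₁, ω₂, ω₃, ω₄, ω₆}  = {ω₂, ω₃, ω₄, ω₆} ∪ {ω₁, ω₃}
Round 2 adds 7:
  {ω₅}  = ᶜ of {ω₁, ω₂, ω₃, ω₄, ω₆}
  {ω₂, ω₅}  = ᶜ of {ω₁, ω₃, ω₄, ω₆}
  {ω₁, ω₃, ω₅}  = {ω₁, ω₃} ∪ {ω₁, ω₅}
  {ω₁, ω₂, ω₃, ω₅}  = {ω₁, ω₂, ω₅} ∪ {ω₁, ω₃}
  {ω₁, ω₂, ω₄, ω₅, ω₆}  = {ω₁, ω₂, ω₅} ∪ {ω₂, ω₄, ω₅, ω₆}
  {ω₁, ω₃, ω₄, ω₅, ω₆}  = {ω₁, ω₃, ω₄, ω₆} ∪ {ω₁, ω₅}
  {ω₂, ω₃, ω₄, ω₅, ω₆}  = {ω₂, ω₄, ω₅, ω₆} ∪ {ω₂, ω₃, ω₄, ω₆}
Round 3. New:
  {ω₁}  = ᶜ of {ω₂, ω₃, ω₄, ω₅, ω₆}
  {ω₂}  = ᶜ of {ω₁, ω₃, ω₄, ω₅, ω₆}
  {ω₃}  = ᶜ of {ω₁, ω₂, ω₄, ω₅, ω₆}
  {ω₄, ω₆}  = ᶜ of {ω₁, ω₂, ω₃, ω₅}
  {ω₂, ω₄, ω₆}  = ᶜ of {ω₁, ω₃, ω₅}
  {ω₃, ω₄, ω₅, ω₆}  = {ω₃, ω₄, ω₆} ∪ {ω₅}
Round 4 adds 9:
  {ω₁, ω₂}  = ᶜ of {ω₃, ω₄, ω₅, ω₆}
  {ω₂, ω₃}  = {ω₂} ∪ {ω₃}
  {ω₃, ω₅}  = {ω₅} ∪ {ω₃}
  {ω₁, ω₂, ω₃}  = {ω₂} ∪ {ω₁, ω₃}
  {ω₁, ω₄, ω₆}  = {ω₄, ω₆} ∪ {ω₁}
  {ω₂, ω₃, ω₅}  = {ω₂, ω₅} ∪ {ω₃}
  {ω₄, ω₅, ω₆}  = {ω₅} ∪ {ω₄, ω₆}
  {ω₁, ω₂, ω₄, ω₆}  = {ω₂, ω₄, ω₆} ∪ {ω₁}
  {ω₁, ω₄, ω₅, ω₆}  = {ω₁, ω₅} ∪ {ω₄, ω₆}
Round 5: no new sets; the family is a σ-algebra.

Hence σ(ℰ) has 32 members: { ∅, {ω₁}, {ω₂}, {ω₃}, {ω₅}, {ω₁, ω₂}, {ω₁, ω₃}, {ω₁, ω₅}, {ω₂, ω₃}, {ω₂, ω₅}, {ω₃, ω₅}, {ω₄, ω₆}, {ω₁, ω₂, ω₃}, {ω₁, ω₂, ω₅}, {ω₁, ω₃, ω₅}, {ω₁, ω₄, ω₆}, {ω₂, ω₃, ω₅}, {ω₂, ω₄, ω₆}, {ω₃, ω₄, ω₆}, {ω₄, ω₅, ω₆}, {ω₁, ω₂, ω₃, ω₅}, {ω₁, ω₂, ω₄, ω₆}, {ω₁, ω₃, ω₄, ω₆}, {ω₁, ω₄, ω₅, ω₆}, {ω₂, ω₃, ω₄, ω₆}, {ω₂, ω₄, ω₅, ω₆}, {ω₃, ω₄, ω₅, ω₆}, {ω₁, ω₂, ω₃, ω₄, ω₆}, {ω₁, ω₂, ω₄, ω₅, ω₆}, {ω₁, ω₃, ω₄, ω₅, ω₆}, {ω₂, ω₃, ω₄, ω₅, ω₆}, Ω }.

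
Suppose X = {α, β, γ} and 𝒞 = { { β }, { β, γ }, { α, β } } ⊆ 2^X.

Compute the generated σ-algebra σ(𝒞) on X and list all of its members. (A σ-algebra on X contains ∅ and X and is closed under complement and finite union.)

σ(𝒞) = { ∅, { α }, { β }, { γ }, { α, β }, { α, γ }, { β, γ }, X }

Check:
Seed the family with 𝒞 together with ∅ and X: { ∅, { β }, { α, β }, { β, γ }, X }.
Round 1: 3 new —
  { α }  = X∖{ β, γ }
  { γ }  = X∖{ α, β }
  { α, γ }  = X∖{ β }
Round 2: closed — nothing new.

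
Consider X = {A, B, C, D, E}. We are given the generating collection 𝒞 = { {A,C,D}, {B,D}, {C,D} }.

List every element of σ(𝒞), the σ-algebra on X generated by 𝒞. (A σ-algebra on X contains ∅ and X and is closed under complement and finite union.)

|σ(𝒞)| = 32.  σ(𝒞) = { ∅, {A}, {B}, {C}, {D}, {E}, {A,B}, {A,C}, {A,D}, {A,E}, {B,C}, {B,D}, {B,E}, {C,D}, {C,E}, {D,E}, {A,B,C}, {A,B,D}, {A,B,E}, {A,C,D}, {A,C,E}, {A,D,E}, {B,C,D}, {B,C,E}, {B,D,E}, {C,D,E}, {A,B,C,D}, {A,B,C,E}, {A,B,D,E}, {A,C,D,E}, {B,C,D,E}, X }

Trace:
Initial family (5 sets): { ∅, {B,D}, {C,D}, {A,C,D}, X }.
Iteration 1. New:
  {B,E}  = X∖{A,C,D}
  {A,B,E}  = X∖{C,D}
  {A,C,E}  = X∖{B,D}
  {B,C,D}  = {C,D} ∪ {B,D}
  {A,B,C,D}  = {A,C,D} ∪ {B,D}
Iteration 2: 7 new —
  {E}  = X∖{A,B,C,D}
  {A,E}  = X∖{B,C,D}
  {B,D,E}  = {B,E} ∪ {B,D}
  {A,B,C,E}  = {B,E} ∪ {A,C,E}
  {A,B,D,E}  = {A,B,E} ∪ {B,D}
  {A,C,D,E}  = {C,D} ∪ {A,C,E}
  {B,C,D,E}  = {B,E} ∪ {C,D}
Iteration 3 (6 new):
  {A}  = X∖{B,C,D,E}
  {B}  = X∖{A,C,D,E}
  {C}  = X∖{A,B,D,E}
  {D}  = X∖{A,B,C,E}
  {A,C}  = X∖{B,D,E}
  {C,D,E}  = {C,D} ∪ {E}
Iteration 4: 9 new —
  {A,B}  = X∖{C,D,E}
  {A,D}  = {D} ∪ {A}
  {B,C}  = {B} ∪ {C}
  {C,E}  = {E} ∪ {C}
  {D,E}  = {E} ∪ {D}
  {A,B,C}  = {B} ∪ {A,C}
  {A,B,D}  = {B,D} ∪ {A}
  {A,D,E}  = {A,E} ∪ {D}
  {B,C,E}  = {B,E} ∪ {C}
Iteration 5: stable.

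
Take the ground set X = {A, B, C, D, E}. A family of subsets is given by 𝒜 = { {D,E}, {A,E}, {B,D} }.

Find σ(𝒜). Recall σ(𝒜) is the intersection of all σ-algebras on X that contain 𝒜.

σ(𝒜) = { {}, {A}, {B}, {C}, {D}, {E}, {A,B}, {A,C}, {A,D}, {A,E}, {B,C}, {B,D}, {B,E}, {C,D}, {C,E}, {D,E}, {A,B,C}, {A,B,D}, {A,B,E}, {A,C,D}, {A,C,E}, {A,D,E}, {B,C,D}, {B,C,E}, {B,D,E}, {C,D,E}, {A,B,C,D}, {A,B,C,E}, {A,B,D,E}, {A,C,D,E}, {B,C,D,E}, X }

Working:
Begin from { {}, {A,E}, {B,D}, {D,E}, X } (that is, 𝒜 plus ∅ and X).
Step 1: 6 new —
  {A,B,C}  = ᶜ of {D,E}
  {A,C,E}  = ᶜ of {B,D}
  {A,D,E}  = {D,E} ∪ {A,E}
  {B,C,D}  = ᶜ of {A,E}
  {B,D,E}  = {D,E} ∪ {B,D}
  {A,B,D,E}  = {A,E} ∪ {B,D}
  [11 total]
Step 2: +7 →
  {C}  = ᶜ of {A,B,D,E}
  {A,C}  = ᶜ of {B,D,E}
  {B,C}  = ᶜ of {A,D,E}
  {A,B,C,D}  = {A,B,C} ∪ {B,C,D}
  {A,B,C,E}  = {A,B,C} ∪ {A,C,E}
  {A,C,D,E}  = {A,D,E} ∪ {A,C,E}
  {B,C,D,E}  = {B,C,D} ∪ {D,E}
  [18 total]
Step 3: +5 →
  {A}  = ᶜ of {B,C,D,E}
  {B}  = ᶜ of {A,C,D,E}
  {D}  = ᶜ of {A,B,C,E}
  {E}  = ᶜ of {A,B,C,D}
  {C,D,E}  = {D,E} ∪ {C}
  [23 total]
Step 4: +9 →
  {A,B}  = ᶜ of {C,D,E}
  {A,D}  = {D} ∪ {A}
  {B,E}  = {B} ∪ {E}
  {C,D}  = {C} ∪ {D}
  {C,E}  = {E} ∪ {C}
  {A,B,D}  = {B,D} ∪ {A}
  {A,B,E}  = {B} ∪ {A,E}
  {A,C,D}  = {A,C} ∪ {D}
  {B,C,E}  = {E} ∪ {B,C}
  [32 total]
Step 5: closed — nothing new.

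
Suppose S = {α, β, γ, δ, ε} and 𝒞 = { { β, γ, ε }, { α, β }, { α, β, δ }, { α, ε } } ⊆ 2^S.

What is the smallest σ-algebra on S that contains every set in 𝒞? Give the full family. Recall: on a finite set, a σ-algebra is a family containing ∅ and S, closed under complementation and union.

Initial family (6 sets): { {  }, { α, β }, { α, ε }, { α, β, δ }, { β, γ, ε }, S }.
Step 1 (7 new):
  { α, δ }  = S∖{ β, γ, ε }
  { γ, ε }  = S∖{ α, β, δ }
  { α, β, ε }  = { α, β } ∪ { α, ε }
  { β, γ, δ }  = S∖{ α, ε }
  { γ, δ, ε }  = S∖{ α, β }
  { α, β, γ, ε }  = { β, γ, ε } ∪ { α, β }
  { α, β, δ, ε }  = { α, ε } ∪ { α, β, δ }
  (now 13)
Step 2 (8 new):
  { γ }  = S∖{ α, β, δ, ε }
  { δ }  = S∖{ α, β, γ, ε }
  { γ, δ }  = S∖{ α, β, ε }
  { α, γ, ε }  = { α, ε } ∪ { γ, ε }
  { α, δ, ε }  = { α, δ } ∪ { α, ε }
  { α, β, γ, δ }  = { β, γ, δ } ∪ { α, β }
  { α, γ, δ, ε }  = { γ, δ, ε } ∪ { α, δ }
  { β, γ, δ, ε }  = { γ, δ, ε } ∪ { β, γ, δ }
  (now 21)
Step 3: 7 new —
  { α }  = S∖{ β, γ, δ, ε }
  { β }  = S∖{ α, γ, δ, ε }
  { ε }  = S∖{ α, β, γ, δ }
  { β, γ }  = S∖{ α, δ, ε }
  { β, δ }  = S∖{ α, γ, ε }
  { α, β, γ }  = { α, β } ∪ { γ }
  { α, γ, δ }  = { γ, δ } ∪ { α, δ }
  (now 28)
Step 4. New:
  { α, γ }  = { γ } ∪ { α }
  { β, ε }  = S∖{ α, γ, δ }
  { δ, ε }  = S∖{ α, β, γ }
  { β, δ, ε }  = { ε } ∪ { β, δ }
  (now 32)
Step 5: already closed under ᶜ and ∪.

Hence σ(𝒞) has 32 members: { {  }, { α }, { β }, { γ }, { δ }, { ε }, { α, β }, { α, γ }, { α, δ }, { α, ε }, { β, γ }, { β, δ }, { β, ε }, { γ, δ }, { γ, ε }, { δ, ε }, { α, β, γ }, { α, β, δ }, { α, β, ε }, { α, γ, δ }, { α, γ, ε }, { α, δ, ε }, { β, γ, δ }, { β, γ, ε }, { β, δ, ε }, { γ, δ, ε }, { α, β, γ, δ }, { α, β, γ, ε }, { α, β, δ, ε }, { α, γ, δ, ε }, { β, γ, δ, ε }, S }.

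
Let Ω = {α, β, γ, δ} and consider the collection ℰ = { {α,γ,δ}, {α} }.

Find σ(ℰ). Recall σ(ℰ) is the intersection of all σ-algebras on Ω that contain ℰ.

|σ(ℰ)| = 8.  σ(ℰ) = { ∅, {α}, {β}, {α,β}, {γ,δ}, {α,γ,δ}, {β,γ,δ}, Ω }

Check:
Take S₀ = ℰ ∪ {∅, Ω} = { ∅, {α}, {α,γ,δ}, Ω }.
Iteration 1 adds 2:
  {β}  = ᶜ of {α,γ,δ}
  {β,γ,δ}  = ᶜ of {α}
  |family| = 6
Iteration 2 (1 new):
  {α,β}  = {β} ∪ {α}
  |family| = 7
Iteration 3 (1 new):
  {γ,δ}  = ᶜ of {α,β}
  |family| = 8
Iteration 4: already closed under ᶜ and ∪.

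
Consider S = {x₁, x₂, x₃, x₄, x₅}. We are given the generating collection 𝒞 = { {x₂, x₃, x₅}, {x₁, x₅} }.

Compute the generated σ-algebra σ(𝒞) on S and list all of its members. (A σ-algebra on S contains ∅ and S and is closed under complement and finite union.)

Take S₀ = 𝒞 ∪ {∅, S} = { {}, {x₁, x₅}, {x₂, x₃, x₅}, S }.
Pass 1 (3 new):
  {x₁, x₄}  = ᶜ of {x₂, x₃, x₅}
  {x₂, x₃, x₄}  = ᶜ of {x₁, x₅}
  {x₁, x₂, x₃, x₅}  = {x₁, x₅} ∪ {x₂, x₃, x₅}
Pass 2 adds 4:
  {x₄}  = ᶜ of {x₁, x₂, x₃, x₅}
  {x₁, x₄, x₅}  = {x₁, x₄} ∪ {x₁, x₅}
  {x₁, x₂, x₃, x₄}  = {x₂, x₃, x₄} ∪ {x₁, x₄}
  {x₂, x₃, x₄, x₅}  = {x₂, x₃, x₅} ∪ {x₂, x₃, x₄}
Pass 3: +3 →
  {x₁}  = ᶜ of {x₂, x₃, x₄, x₅}
  {x₅}  = ᶜ of {x₁, x₂, x₃, x₄}
  {x₂, x₃}  = ᶜ of {x₁, x₄, x₅}
Pass 4. New:
  {x₄, x₅}  = {x₄} ∪ {x₅}
  {x₁, x₂, x₃}  = {x₂, x₃} ∪ {x₁}
Pass 5 adds nothing — fixpoint reached.

|σ(𝒞)| = 16.  σ(𝒞) = { {}, {x₁}, {x₄}, {x₅}, {x₁, x₄}, {x₁, x₅}, {x₂, x₃}, {x₄, x₅}, {x₁, x₂, x₃}, {x₁, x₄, x₅}, {x₂, x₃, x₄}, {x₂, x₃, x₅}, {x₁, x₂, x₃, x₄}, {x₁, x₂, x₃, x₅}, {x₂, x₃, x₄, x₅}, S }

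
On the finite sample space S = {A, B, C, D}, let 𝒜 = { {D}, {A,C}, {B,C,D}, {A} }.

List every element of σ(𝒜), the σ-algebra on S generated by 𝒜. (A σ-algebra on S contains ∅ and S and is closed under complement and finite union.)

σ(𝒜) (16 sets): { ∅, {A}, {B}, {C}, {D}, {A,B}, {A,C}, {A,D}, {B,C}, {B,D}, {C,D}, {A,B,C}, {A,B,D}, {A,C,D}, {B,C,D}, S }

Trace:
Take S₀ = 𝒜 ∪ {∅, S} = { ∅, {A}, {D}, {A,C}, {B,C,D}, S }.
Round 1 adds 4:
  {A,D}  = {D} ∪ {A}
  {B,D}  = {A,C}ᶜ
  {A,B,C}  = {D}ᶜ
  {A,C,D}  = {A,C} ∪ {D}
  |family| = 10
Round 2. New:
  {B}  = {A,C,D}ᶜ
  {B,C}  = {A,D}ᶜ
  {A,B,D}  = {A,D} ∪ {B,D}
  |family| = 13
Round 3: 2 new —
  {C}  = {A,B,D}ᶜ
  {A,B}  = {B} ∪ {A}
  |family| = 15
Round 4: 1 new —
  {C,D}  = {A,B}ᶜ
  |family| = 16
Round 5: no new sets; the family is a σ-algebra.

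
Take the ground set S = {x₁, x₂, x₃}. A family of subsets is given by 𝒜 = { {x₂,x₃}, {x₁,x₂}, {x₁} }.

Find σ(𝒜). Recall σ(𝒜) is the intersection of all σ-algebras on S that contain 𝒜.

σ(𝒜) (8 sets): { {}, {x₁}, {x₂}, {x₃}, {x₁,x₂}, {x₁,x₃}, {x₂,x₃}, S }

Working:
Seed the family with 𝒜 together with ∅ and S: { {}, {x₁}, {x₁,x₂}, {x₂,x₃}, S }.
Round 1: +1 →
  {x₃}  = ᶜ of {x₁,x₂}
Round 2: +1 →
  {x₁,x₃}  = {x₃} ∪ {x₁}
Round 3: +1 →
  {x₂}  = ᶜ of {x₁,x₃}
Round 4: stable.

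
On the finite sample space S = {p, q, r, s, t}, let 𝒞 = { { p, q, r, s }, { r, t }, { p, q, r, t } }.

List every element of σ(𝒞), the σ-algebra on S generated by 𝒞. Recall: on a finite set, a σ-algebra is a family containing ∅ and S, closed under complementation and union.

Take S₀ = 𝒞 ∪ {∅, S} = { {  }, { r, t }, { p, q, r, s }, { p, q, r, t }, S }.
Pass 1: +3 →
  { s }  = ᶜ of { p, q, r, t }
  { t }  = ᶜ of { p, q, r, s }
  { p, q, s }  = ᶜ of { r, t }
  |family| = 8
Pass 2: +3 →
  { s, t }  = { s } ∪ { t }
  { r, s, t }  = { s } ∪ { r, t }
  { p, q, s, t }  = { p, q, s } ∪ { t }
  |family| = 11
Pass 3: 3 new —
  { r }  = ᶜ of { p, q, s, t }
  { p, q }  = ᶜ of { r, s, t }
  { p, q, r }  = ᶜ of { s, t }
  |family| = 14
Pass 4. New:
  { r, s }  = { r } ∪ { s }
  { p, q, t }  = { p, q } ∪ { t }
  |family| = 16
Pass 5: no new sets; the family is a σ-algebra.

σ(𝒞) = { {  }, { r }, { s }, { t }, { p, q }, { r, s }, { r, t }, { s, t }, { p, q, r }, { p, q, s }, { p, q, t }, { r, s, t }, { p, q, r, s }, { p, q, r, t }, { p, q, s, t }, S }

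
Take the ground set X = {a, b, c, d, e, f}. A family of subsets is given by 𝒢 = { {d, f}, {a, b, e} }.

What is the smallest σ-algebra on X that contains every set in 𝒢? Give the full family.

σ(𝒢) (8 sets): { ∅, {c}, {d, f}, {a, b, e}, {c, d, f}, {a, b, c, e}, {a, b, d, e, f}, X }

Working:
Begin from { ∅, {d, f}, {a, b, e}, X } (that is, 𝒢 plus ∅ and X).
Iteration 1 (3 new):
  {c, d, f}  = {a, b, e}ᶜ
  {a, b, c, e}  = {d, f}ᶜ
  {a, b, d, e, f}  = {a, b, e} ∪ {d, f}
  [7 total]
Iteration 2 (1 new):
  {c}  = {a, b, d, e, f}ᶜ
  [8 total]
Iteration 3: stable.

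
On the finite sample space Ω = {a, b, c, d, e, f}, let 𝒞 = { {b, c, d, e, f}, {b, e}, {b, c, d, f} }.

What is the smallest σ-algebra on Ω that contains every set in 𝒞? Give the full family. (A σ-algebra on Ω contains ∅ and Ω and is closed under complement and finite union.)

Take S₀ = 𝒞 ∪ {∅, Ω} = { {}, {b, e}, {b, c, d, f}, {b, c, d, e, f}, Ω }.
Iteration 1: 3 new —
  {a}  = ᶜ of {b, c, d, e, f}
  {a, e}  = ᶜ of {b, c, d, f}
  {a, c, d, f}  = ᶜ of {b, e}
  — 8 sets.
Iteration 2: 3 new —
  {a, b, e}  = {b, e} ∪ {a}
  {a, b, c, d, f}  = {b, c, d, f} ∪ {a}
  {a, c, d, e, f}  = {a, c, d, f} ∪ {a, e}
  — 11 sets.
Iteration 3: +3 →
  {b}  = ᶜ of {a, c, d, e, f}
  {e}  = ᶜ of {a, b, c, d, f}
  {c, d, f}  = ᶜ of {a, b, e}
  — 14 sets.
Iteration 4: 2 new —
  {a, b}  = {b} ∪ {a}
  {c, d, e, f}  = {c, d, f} ∪ {e}
  — 16 sets.
Iteration 5: closed — nothing new.

σ(𝒞) = { {}, {a}, {b}, {e}, {a, b}, {a, e}, {b, e}, {a, b, e}, {c, d, f}, {a, c, d, f}, {b, c, d, f}, {c, d, e, f}, {a, b, c, d, f}, {a, c, d, e, f}, {b, c, d, e, f}, Ω }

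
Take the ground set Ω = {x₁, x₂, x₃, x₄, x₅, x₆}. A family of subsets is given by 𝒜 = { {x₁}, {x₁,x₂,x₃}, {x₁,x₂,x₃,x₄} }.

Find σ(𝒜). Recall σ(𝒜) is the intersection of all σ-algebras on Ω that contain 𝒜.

Take S₀ = 𝒜 ∪ {∅, Ω} = { {}, {x₁}, {x₁,x₂,x₃}, {x₁,x₂,x₃,x₄}, Ω }.
Pass 1. New:
  {x₅,x₆}  = ᶜ of {x₁,x₂,x₃,x₄}
  {x₄,x₅,x₆}  = ᶜ of {x₁,x₂,x₃}
  {x₂,x₃,x₄,x₅,x₆}  = ᶜ of {x₁}
  (now 8)
Pass 2: +3 →
  {x₁,x₅,x₆}  = {x₅,x₆} ∪ {x₁}
  {x₁,x₄,x₅,x₆}  = {x₄,x₅,x₆} ∪ {x₁}
  {x₁,x₂,x₃,x₅,x₆}  = {x₁,x₂,x₃} ∪ {x₅,x₆}
  (now 11)
Pass 3. New:
  {x₄}  = ᶜ of {x₁,x₂,x₃,x₅,x₆}
  {x₂,x₃}  = ᶜ of {x₁,x₄,x₅,x₆}
  {x₂,x₃,x₄}  = ᶜ of {x₁,x₅,x₆}
  (now 14)
Pass 4 adds 2:
  {x₁,x₄}  = {x₄} ∪ {x₁}
  {x₂,x₃,x₅,x₆}  = {x₅,x₆} ∪ {x₂,x₃}
  (now 16)
Pass 5: stable.

Hence σ(𝒜) has 16 members: { {}, {x₁}, {x₄}, {x₁,x₄}, {x₂,x₃}, {x₅,x₆}, {x₁,x₂,x₃}, {x₁,x₅,x₆}, {x₂,x₃,x₄}, {x₄,x₅,x₆}, {x₁,x₂,x₃,x₄}, {x₁,x₄,x₅,x₆}, {x₂,x₃,x₅,x₆}, {x₁,x₂,x₃,x₅,x₆}, {x₂,x₃,x₄,x₅,x₆}, Ω }.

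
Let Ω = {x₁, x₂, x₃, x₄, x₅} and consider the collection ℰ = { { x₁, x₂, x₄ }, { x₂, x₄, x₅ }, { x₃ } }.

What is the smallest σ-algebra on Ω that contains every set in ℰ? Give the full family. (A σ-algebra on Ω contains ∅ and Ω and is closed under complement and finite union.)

Answer: σ(ℰ) = { {  }, { x₁ }, { x₃ }, { x₅ }, { x₁, x₃ }, { x₁, x₅ }, { x₂, x₄ }, { x₃, x₅ }, { x₁, x₂, x₄ }, { x₁, x₃, x₅ }, { x₂, x₃, x₄ }, { x₂, x₄, x₅ }, { x₁, x₂, x₃, x₄ }, { x₁, x₂, x₄, x₅ }, { x₂, x₃, x₄, x₅ }, Ω }

Working:
Initial family (5 sets): { {  }, { x₃ }, { x₁, x₂, x₄ }, { x₂, x₄, x₅ }, Ω }.
Step 1: 5 new —
  { x₁, x₃ }  = Ω∖{ x₂, x₄, x₅ }
  { x₃, x₅ }  = Ω∖{ x₁, x₂, x₄ }
  { x₁, x₂, x₃, x₄ }  = { x₃ } ∪ { x₁, x₂, x₄ }
  { x₁, x₂, x₄, x₅ }  = Ω∖{ x₃ }
  { x₂, x₃, x₄, x₅ }  = { x₃ } ∪ { x₂, x₄, x₅ }
  — 10 sets.
Step 2: +3 →
  { x₁ }  = Ω∖{ x₂, x₃, x₄, x₅ }
  { x₅ }  = Ω∖{ x₁, x₂, x₃, x₄ }
  { x₁, x₃, x₅ }  = { x₁, x₃ } ∪ { x₃, x₅ }
  — 13 sets.
Step 3 (2 new):
  { x₁, x₅ }  = { x₅ } ∪ { x₁ }
  { x₂, x₄ }  = Ω∖{ x₁, x₃, x₅ }
  — 15 sets.
Step 4: +1 →
  { x₂, x₃, x₄ }  = Ω∖{ x₁, x₅ }
  — 16 sets.
Step 5: no new sets; the family is a σ-algebra.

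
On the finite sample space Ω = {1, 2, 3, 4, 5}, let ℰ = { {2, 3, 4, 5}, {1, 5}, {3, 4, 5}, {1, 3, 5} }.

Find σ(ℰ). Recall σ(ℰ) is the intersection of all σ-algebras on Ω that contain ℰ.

σ(ℰ) (32 sets): { ∅, {1}, {2}, {3}, {4}, {5}, {1, 2}, {1, 3}, {1, 4}, {1, 5}, {2, 3}, {2, 4}, {2, 5}, {3, 4}, {3, 5}, {4, 5}, {1, 2, 3}, {1, 2, 4}, {1, 2, 5}, {1, 3, 4}, {1, 3, 5}, {1, 4, 5}, {2, 3, 4}, {2, 3, 5}, {2, 4, 5}, {3, 4, 5}, {1, 2, 3, 4}, {1, 2, 3, 5}, {1, 2, 4, 5}, {1, 3, 4, 5}, {2, 3, 4, 5}, Ω }

Trace:
Seed the family with ℰ together with ∅ and Ω: { ∅, {1, 5}, {1, 3, 5}, {3, 4, 5}, {2, 3, 4, 5}, Ω }.
Step 1 (5 new):
  {1}  = ᶜ of {2, 3, 4, 5}
  {1, 2}  = ᶜ of {3, 4, 5}
  {2, 4}  = ᶜ of {1, 3, 5}
  {2, 3, 4}  = ᶜ of {1, 5}
  {1, 3, 4, 5}  = {3, 4, 5} ∪ {1, 5}
  [11 total]
Step 2 adds 6:
  {2}  = ᶜ of {1, 3, 4, 5}
  {1, 2, 4}  = {1, 2} ∪ {2, 4}
  {1, 2, 5}  = {1, 2} ∪ {1, 5}
  {1, 2, 3, 4}  = {1, 2} ∪ {2, 3, 4}
  {1, 2, 3, 5}  = {1, 2} ∪ {1, 3, 5}
  {1, 2, 4, 5}  = {1, 5} ∪ {2, 4}
  [17 total]
Step 3 (5 new):
  {3}  = ᶜ of {1, 2, 4, 5}
  {4}  = ᶜ of {1, 2, 3, 5}
  {5}  = ᶜ of {1, 2, 3, 4}
  {3, 4}  = ᶜ of {1, 2, 5}
  {3, 5}  = ᶜ of {1, 2, 4}
  [22 total]
Step 4 adds 10:
  {1, 3}  = {3} ∪ {1}
  {1, 4}  = {4} ∪ {1}
  {2, 3}  = {2} ∪ {3}
  {2, 5}  = {2} ∪ {5}
  {4, 5}  = {5} ∪ {4}
  {1, 2, 3}  = {1, 2} ∪ {3}
  {1, 3, 4}  = {3, 4} ∪ {1}
  {1, 4, 5}  = {1, 5} ∪ {4}
  {2, 3, 5}  = {2} ∪ {3, 5}
  {2, 4, 5}  = {5} ∪ {2, 4}
  [32 total]
Step 5: no new sets; the family is a σ-algebra.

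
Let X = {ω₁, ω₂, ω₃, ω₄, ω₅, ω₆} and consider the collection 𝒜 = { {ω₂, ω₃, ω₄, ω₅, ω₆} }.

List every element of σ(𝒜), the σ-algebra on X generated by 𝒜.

Start: 𝒜 ∪ {∅, X} = { {}, {ω₂, ω₃, ω₄, ω₅, ω₆}, X }.
Round 1: +1 →
  {ω₁}  = complement {ω₂, ω₃, ω₄, ω₅, ω₆}
  |family| = 4
After Round 2 the family is unchanged; done.

Therefore σ(𝒜) = { {}, {ω₁}, {ω₂, ω₃, ω₄, ω₅, ω₆}, X } (|σ(𝒜)| = 4).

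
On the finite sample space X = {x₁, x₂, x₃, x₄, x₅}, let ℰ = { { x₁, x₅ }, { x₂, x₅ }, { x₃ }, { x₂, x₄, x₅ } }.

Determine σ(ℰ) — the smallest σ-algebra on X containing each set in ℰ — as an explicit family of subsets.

σ(ℰ) (32 sets): { {}, { x₁ }, { x₂ }, { x₃ }, { x₄ }, { x₅ }, { x₁, x₂ }, { x₁, x₃ }, { x₁, x₄ }, { x₁, x₅ }, { x₂, x₃ }, { x₂, x₄ }, { x₂, x₅ }, { x₃, x₄ }, { x₃, x₅ }, { x₄, x₅ }, { x₁, x₂, x₃ }, { x₁, x₂, x₄ }, { x₁, x₂, x₅ }, { x₁, x₃, x₄ }, { x₁, x₃, x₅ }, { x₁, x₄, x₅ }, { x₂, x₃, x₄ }, { x₂, x₃, x₅ }, { x₂, x₄, x₅ }, { x₃, x₄, x₅ }, { x₁, x₂, x₃, x₄ }, { x₁, x₂, x₃, x₅ }, { x₁, x₂, x₄, x₅ }, { x₁, x₃, x₄, x₅ }, { x₂, x₃, x₄, x₅ }, X }

Working:
Take S₀ = ℰ ∪ {∅, X} = { {}, { x₃ }, { x₁, x₅ }, { x₂, x₅ }, { x₂, x₄, x₅ }, X }.
Step 1. New:
  { x₁, x₃ }  = ᶜ of { x₂, x₄, x₅ }
  { x₁, x₂, x₅ }  = { x₂, x₅ } ∪ { x₁, x₅ }
  { x₁, x₃, x₄ }  = ᶜ of { x₂, x₅ }
  { x₁, x₃, x₅ }  = { x₃ } ∪ { x₁, x₅ }
  { x₂, x₃, x₄ }  = ᶜ of { x₁, x₅ }
  { x₂, x₃, x₅ }  = { x₃ } ∪ { x₂, x₅ }
  { x₁, x₂, x₄, x₅ }  = ᶜ of { x₃ }
  { x₂, x₃, x₄, x₅ }  = { x₃ } ∪ { x₂, x₄, x₅ }
  — 14 sets.
Step 2: +7 →
  { x₁ }  = ᶜ of { x₂, x₃, x₄, x₅ }
  { x₁, x₄ }  = ᶜ of { x₂, x₃, x₅ }
  { x₂, x₄ }  = ᶜ of { x₁, x₃, x₅ }
  { x₃, x₄ }  = ᶜ of { x₁, x₂, x₅ }
  { x₁, x₂, x₃, x₄ }  = { x₂, x₃, x₄ } ∪ { x₁, x₃, x₄ }
  { x₁, x₂, x₃, x₅ }  = { x₂, x₅ } ∪ { x₁, x₃, x₅ }
  { x₁, x₃, x₄, x₅ }  = { x₁, x₃, x₅ } ∪ { x₁, x₃, x₄ }
  — 21 sets.
Step 3. New:
  { x₂ }  = ᶜ of { x₁, x₃, x₄, x₅ }
  { x₄ }  = ᶜ of { x₁, x₂, x₃, x₅ }
  { x₅ }  = ᶜ of { x₁, x₂, x₃, x₄ }
  { x₁, x₂, x₄ }  = { x₁, x₄ } ∪ { x₂, x₄ }
  { x₁, x₄, x₅ }  = { x₁, x₄ } ∪ { x₁, x₅ }
  — 26 sets.
Step 4: +6 →
  { x₁, x₂ }  = { x₂ } ∪ { x₁ }
  { x₂, x₃ }  = ᶜ of { x₁, x₄, x₅ }
  { x₃, x₅ }  = ᶜ of { x₁, x₂, x₄ }
  { x₄, x₅ }  = { x₅ } ∪ { x₄ }
  { x₁, x₂, x₃ }  = { x₂ } ∪ { x₁, x₃ }
  { x₃, x₄, x₅ }  = { x₃, x₄ } ∪ { x₅ }
  — 32 sets.
After Step 5 the family is unchanged; done.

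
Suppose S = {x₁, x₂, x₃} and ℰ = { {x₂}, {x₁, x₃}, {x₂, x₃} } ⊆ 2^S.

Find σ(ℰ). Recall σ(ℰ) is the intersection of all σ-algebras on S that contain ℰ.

Seed the family with ℰ together with ∅ and S: { ∅, {x₂}, {x₁, x₃}, {x₂, x₃}, S }.
Round 1 (1 new):
  {x₁}  = S∖{x₂, x₃}
  (now 6)
Round 2: 1 new —
  {x₁, x₂}  = {x₂} ∪ {x₁}
  (now 7)
Round 3 adds 1:
  {x₃}  = S∖{x₁, x₂}
  (now 8)
After Round 4 the family is unchanged; done.

σ(ℰ) = { ∅, {x₁}, {x₂}, {x₃}, {x₁, x₂}, {x₁, x₃}, {x₂, x₃}, S }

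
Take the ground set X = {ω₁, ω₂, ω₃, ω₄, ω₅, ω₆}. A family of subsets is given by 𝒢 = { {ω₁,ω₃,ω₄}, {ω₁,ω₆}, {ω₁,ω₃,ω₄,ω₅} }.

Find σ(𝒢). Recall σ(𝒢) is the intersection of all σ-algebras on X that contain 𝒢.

Take S₀ = 𝒢 ∪ {∅, X} = { ∅, {ω₁,ω₆}, {ω₁,ω₃,ω₄}, {ω₁,ω₃,ω₄,ω₅}, X }.
Pass 1: 5 new —
  {ω₂,ω₆}  = X∖{ω₁,ω₃,ω₄,ω₅}
  {ω₂,ω₅,ω₆}  = X∖{ω₁,ω₃,ω₄}
  {ω₁,ω₃,ω₄,ω₆}  = {ω₁,ω₃,ω₄} ∪ {ω₁,ω₆}
  {ω₂,ω₃,ω₄,ω₅}  = X∖{ω₁,ω₆}
  {ω₁,ω₃,ω₄,ω₅,ω₆}  = {ω₁,ω₃,ω₄,ω₅} ∪ {ω₁,ω₆}
  [10 total]
Pass 2: +7 →
  {ω₂}  = X∖{ω₁,ω₃,ω₄,ω₅,ω₆}
  {ω₂,ω₅}  = X∖{ω₁,ω₃,ω₄,ω₆}
  {ω₁,ω₂,ω₆}  = {ω₁,ω₆} ∪ {ω₂,ω₆}
  {ω₁,ω₂,ω₅,ω₆}  = {ω₁,ω₆} ∪ {ω₂,ω₅,ω₆}
  {ω₁,ω₂,ω₃,ω₄,ω₅}  = {ω₂,ω₃,ω₄,ω₅} ∪ {ω₁,ω₃,ω₄}
  {ω₁,ω₂,ω₃,ω₄,ω₆}  = {ω₂,ω₆} ∪ {ω₁,ω₃,ω₄}
  {ω₂,ω₃,ω₄,ω₅,ω₆}  = {ω₂,ω₆} ∪ {ω₂,ω₃,ω₄,ω₅}
  [17 total]
Pass 3: +6 →
  {ω₁}  = X∖{ω₂,ω₃,ω₄,ω₅,ω₆}
  {ω₅}  = X∖{ω₁,ω₂,ω₃,ω₄,ω₆}
  {ω₆}  = X∖{ω₁,ω₂,ω₃,ω₄,ω₅}
  {ω₃,ω₄}  = X∖{ω₁,ω₂,ω₅,ω₆}
  {ω₃,ω₄,ω₅}  = X∖{ω₁,ω₂,ω₆}
  {ω₁,ω₂,ω₃,ω₄}  = {ω₁,ω₃,ω₄} ∪ {ω₂}
  [23 total]
Pass 4. New:
  {ω₁,ω₂}  = {ω₂} ∪ {ω₁}
  {ω₁,ω₅}  = {ω₅} ∪ {ω₁}
  {ω₅,ω₆}  = X∖{ω₁,ω₂,ω₃,ω₄}
  {ω₁,ω₂,ω₅}  = {ω₂,ω₅} ∪ {ω₁}
  {ω₁,ω₅,ω₆}  = {ω₁,ω₆} ∪ {ω₅}
  {ω₂,ω₃,ω₄}  = {ω₃,ω₄} ∪ {ω₂}
  {ω₃,ω₄,ω₆}  = {ω₃,ω₄} ∪ {ω₆}
  {ω₂,ω₃,ω₄,ω₆}  = {ω₃,ω₄} ∪ {ω₂,ω₆}
  {ω₃,ω₄,ω₅,ω₆}  = {ω₃,ω₄,ω₅} ∪ {ω₆}
  [32 total]
Pass 5 adds nothing — fixpoint reached.

|σ(𝒢)| = 32.  σ(𝒢) = { ∅, {ω₁}, {ω₂}, {ω₅}, {ω₆}, {ω₁,ω₂}, {ω₁,ω₅}, {ω₁,ω₆}, {ω₂,ω₅}, {ω₂,ω₆}, {ω₃,ω₄}, {ω₅,ω₆}, {ω₁,ω₂,ω₅}, {ω₁,ω₂,ω₆}, {ω₁,ω₃,ω₄}, {ω₁,ω₅,ω₆}, {ω₂,ω₃,ω₄}, {ω₂,ω₅,ω₆}, {ω₃,ω₄,ω₅}, {ω₃,ω₄,ω₆}, {ω₁,ω₂,ω₃,ω₄}, {ω₁,ω₂,ω₅,ω₆}, {ω₁,ω₃,ω₄,ω₅}, {ω₁,ω₃,ω₄,ω₆}, {ω₂,ω₃,ω₄,ω₅}, {ω₂,ω₃,ω₄,ω₆}, {ω₃,ω₄,ω₅,ω₆}, {ω₁,ω₂,ω₃,ω₄,ω₅}, {ω₁,ω₂,ω₃,ω₄,ω₆}, {ω₁,ω₃,ω₄,ω₅,ω₆}, {ω₂,ω₃,ω₄,ω₅,ω₆}, X }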